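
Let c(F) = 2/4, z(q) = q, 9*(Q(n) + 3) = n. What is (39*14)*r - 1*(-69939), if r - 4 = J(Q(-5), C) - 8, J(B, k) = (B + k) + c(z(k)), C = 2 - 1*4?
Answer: 194984/3 ≈ 64995.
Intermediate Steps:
Q(n) = -3 + n/9
C = -2 (C = 2 - 4 = -2)
c(F) = ½ (c(F) = 2*(¼) = ½)
J(B, k) = ½ + B + k (J(B, k) = (B + k) + ½ = ½ + B + k)
r = -163/18 (r = 4 + ((½ + (-3 + (⅑)*(-5)) - 2) - 8) = 4 + ((½ + (-3 - 5/9) - 2) - 8) = 4 + ((½ - 32/9 - 2) - 8) = 4 + (-91/18 - 8) = 4 - 235/18 = -163/18 ≈ -9.0556)
(39*14)*r - 1*(-69939) = (39*14)*(-163/18) - 1*(-69939) = 546*(-163/18) + 69939 = -14833/3 + 69939 = 194984/3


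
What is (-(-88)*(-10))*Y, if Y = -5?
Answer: 4400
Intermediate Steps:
(-(-88)*(-10))*Y = -(-88)*(-10)*(-5) = -44*20*(-5) = -880*(-5) = 4400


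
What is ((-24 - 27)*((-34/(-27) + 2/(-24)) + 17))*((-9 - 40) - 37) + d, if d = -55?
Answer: 1433963/18 ≈ 79665.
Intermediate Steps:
((-24 - 27)*((-34/(-27) + 2/(-24)) + 17))*((-9 - 40) - 37) + d = ((-24 - 27)*((-34/(-27) + 2/(-24)) + 17))*((-9 - 40) - 37) - 55 = (-51*((-34*(-1/27) + 2*(-1/24)) + 17))*(-49 - 37) - 55 = -51*((34/27 - 1/12) + 17)*(-86) - 55 = -51*(127/108 + 17)*(-86) - 55 = -51*1963/108*(-86) - 55 = -33371/36*(-86) - 55 = 1434953/18 - 55 = 1433963/18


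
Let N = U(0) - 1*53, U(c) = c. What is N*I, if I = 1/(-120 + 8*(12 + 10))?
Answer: -53/56 ≈ -0.94643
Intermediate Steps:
N = -53 (N = 0 - 1*53 = 0 - 53 = -53)
I = 1/56 (I = 1/(-120 + 8*22) = 1/(-120 + 176) = 1/56 ≈ 0.017857)
N*I = -53*1/56 = -53/56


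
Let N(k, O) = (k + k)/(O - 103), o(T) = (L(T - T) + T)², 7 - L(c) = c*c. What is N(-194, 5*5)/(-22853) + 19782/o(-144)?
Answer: 17627402608/16728190323 ≈ 1.0538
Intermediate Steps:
L(c) = 7 - c² (L(c) = 7 - c*c = 7 - c²)
o(T) = (7 + T)² (o(T) = ((7 - (T - T)²) + T)² = ((7 - 1*0²) + T)² = ((7 - 1*0) + T)² = ((7 + 0) + T)² = (7 + T)²)
N(k, O) = 2*k/(-103 + O) (N(k, O) = (2*k)/(-103 + O) = 2*k/(-103 + O))
N(-194, 5*5)/(-22853) + 19782/o(-144) = (2*(-194)/(-103 + 5*5))/(-22853) + 19782/((7 - 144)²) = (2*(-194)/(-103 + 25))*(-1/22853) + 19782/((-137)²) = (2*(-194)/(-78))*(-1/22853) + 19782/18769 = (2*(-194)*(-1/78))*(-1/22853) + 19782*(1/18769) = (194/39)*(-1/22853) + 19782/18769 = -194/891267 + 19782/18769 = 17627402608/16728190323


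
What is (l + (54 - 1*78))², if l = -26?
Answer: 2500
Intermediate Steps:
(l + (54 - 1*78))² = (-26 + (54 - 1*78))² = (-26 + (54 - 78))² = (-26 - 24)² = (-50)² = 2500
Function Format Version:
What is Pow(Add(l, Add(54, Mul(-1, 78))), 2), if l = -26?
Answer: 2500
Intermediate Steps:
Pow(Add(l, Add(54, Mul(-1, 78))), 2) = Pow(Add(-26, Add(54, Mul(-1, 78))), 2) = Pow(Add(-26, Add(54, -78)), 2) = Pow(Add(-26, -24), 2) = Pow(-50, 2) = 2500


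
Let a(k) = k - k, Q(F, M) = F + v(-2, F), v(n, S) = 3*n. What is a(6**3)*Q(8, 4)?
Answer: 0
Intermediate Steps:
Q(F, M) = -6 + F (Q(F, M) = F + 3*(-2) = F - 6 = -6 + F)
a(k) = 0
a(6**3)*Q(8, 4) = 0*(-6 + 8) = 0*2 = 0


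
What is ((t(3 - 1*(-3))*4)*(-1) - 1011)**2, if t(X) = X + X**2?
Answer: 1390041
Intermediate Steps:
((t(3 - 1*(-3))*4)*(-1) - 1011)**2 = ((((3 - 1*(-3))*(1 + (3 - 1*(-3))))*4)*(-1) - 1011)**2 = ((((3 + 3)*(1 + (3 + 3)))*4)*(-1) - 1011)**2 = (((6*(1 + 6))*4)*(-1) - 1011)**2 = (((6*7)*4)*(-1) - 1011)**2 = ((42*4)*(-1) - 1011)**2 = (168*(-1) - 1011)**2 = (-168 - 1011)**2 = (-1179)**2 = 1390041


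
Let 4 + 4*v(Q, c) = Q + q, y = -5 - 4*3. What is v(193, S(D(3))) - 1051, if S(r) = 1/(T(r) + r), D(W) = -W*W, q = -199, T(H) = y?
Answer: -2107/2 ≈ -1053.5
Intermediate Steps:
y = -17 (y = -5 - 12 = -17)
T(H) = -17
D(W) = -W**2
S(r) = 1/(-17 + r)
v(Q, c) = -203/4 + Q/4 (v(Q, c) = -1 + (Q - 199)/4 = -1 + (-199 + Q)/4 = -1 + (-199/4 + Q/4) = -203/4 + Q/4)
v(193, S(D(3))) - 1051 = (-203/4 + (1/4)*193) - 1051 = (-203/4 + 193/4) - 1051 = -5/2 - 1051 = -2107/2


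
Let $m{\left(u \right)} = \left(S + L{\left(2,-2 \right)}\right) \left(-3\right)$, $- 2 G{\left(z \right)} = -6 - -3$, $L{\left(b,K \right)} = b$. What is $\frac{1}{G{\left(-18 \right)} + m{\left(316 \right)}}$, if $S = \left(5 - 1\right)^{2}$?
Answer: $- \frac{2}{105} \approx -0.019048$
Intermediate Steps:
$G{\left(z \right)} = \frac{3}{2}$ ($G{\left(z \right)} = - \frac{-6 - -3}{2} = - \frac{-6 + 3}{2} = \left(- \frac{1}{2}\right) \left(-3\right) = \frac{3}{2}$)
$S = 16$ ($S = 4^{2} = 16$)
$m{\left(u \right)} = -54$ ($m{\left(u \right)} = \left(16 + 2\right) \left(-3\right) = 18 \left(-3\right) = -54$)
$\frac{1}{G{\left(-18 \right)} + m{\left(316 \right)}} = \frac{1}{\frac{3}{2} - 54} = \frac{1}{- \frac{105}{2}} = - \frac{2}{105}$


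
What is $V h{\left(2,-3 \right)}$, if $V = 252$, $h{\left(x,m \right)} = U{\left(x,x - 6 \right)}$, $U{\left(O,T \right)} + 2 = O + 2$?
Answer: $504$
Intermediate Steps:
$U{\left(O,T \right)} = O$ ($U{\left(O,T \right)} = -2 + \left(O + 2\right) = -2 + \left(2 + O\right) = O$)
$h{\left(x,m \right)} = x$
$V h{\left(2,-3 \right)} = 252 \cdot 2 = 504$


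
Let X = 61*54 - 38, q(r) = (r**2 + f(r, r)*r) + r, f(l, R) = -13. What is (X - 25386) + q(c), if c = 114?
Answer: -10502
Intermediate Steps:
q(r) = r**2 - 12*r (q(r) = (r**2 - 13*r) + r = r**2 - 12*r)
X = 3256 (X = 3294 - 38 = 3256)
(X - 25386) + q(c) = (3256 - 25386) + 114*(-12 + 114) = -22130 + 114*102 = -22130 + 11628 = -10502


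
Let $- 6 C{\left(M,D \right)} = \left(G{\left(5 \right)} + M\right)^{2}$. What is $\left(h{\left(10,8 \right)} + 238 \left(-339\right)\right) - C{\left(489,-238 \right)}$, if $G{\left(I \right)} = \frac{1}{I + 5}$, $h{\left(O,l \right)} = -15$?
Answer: $- \frac{24496319}{600} \approx -40827.0$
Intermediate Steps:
$G{\left(I \right)} = \frac{1}{5 + I}$
$C{\left(M,D \right)} = - \frac{\left(\frac{1}{10} + M\right)^{2}}{6}$ ($C{\left(M,D \right)} = - \frac{\left(\frac{1}{5 + 5} + M\right)^{2}}{6} = - \frac{\left(\frac{1}{10} + M\right)^{2}}{6}$)
$\left(h{\left(10,8 \right)} + 238 \left(-339\right)\right) - C{\left(489,-238 \right)} = \left(-15 + 238 \left(-339\right)\right) - - \frac{\left(1 + 10 \cdot 489\right)^{2}}{600} = \left(-15 - 80682\right) - - \frac{\left(1 + 4890\right)^{2}}{600} = -80697 - - \frac{4891^{2}}{600} = -80697 - \left(- \frac{1}{600}\right) 23921881 = -80697 - - \frac{23921881}{600} = -80697 + \frac{23921881}{600} = - \frac{24496319}{600}$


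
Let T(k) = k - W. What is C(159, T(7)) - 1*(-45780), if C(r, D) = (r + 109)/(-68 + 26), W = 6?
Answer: 961246/21 ≈ 45774.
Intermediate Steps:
T(k) = -6 + k (T(k) = k - 1*6 = k - 6 = -6 + k)
C(r, D) = -109/42 - r/42 (C(r, D) = (109 + r)/(-42) = (109 + r)*(-1/42) = -109/42 - r/42)
C(159, T(7)) - 1*(-45780) = (-109/42 - 1/42*159) - 1*(-45780) = (-109/42 - 53/14) + 45780 = -134/21 + 45780 = 961246/21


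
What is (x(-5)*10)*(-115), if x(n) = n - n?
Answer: 0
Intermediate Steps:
x(n) = 0
(x(-5)*10)*(-115) = (0*10)*(-115) = 0*(-115) = 0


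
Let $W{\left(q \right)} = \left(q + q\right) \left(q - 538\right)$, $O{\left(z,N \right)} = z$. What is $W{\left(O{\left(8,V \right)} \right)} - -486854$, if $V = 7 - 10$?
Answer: $478374$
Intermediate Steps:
$V = -3$
$W{\left(q \right)} = 2 q \left(-538 + q\right)$
$W{\left(O{\left(8,V \right)} \right)} - -486854 = 2 \cdot 8 \left(-538 + 8\right) - -486854 = 2 \cdot 8 \left(-530\right) + 486854 = -8480 + 486854 = 478374$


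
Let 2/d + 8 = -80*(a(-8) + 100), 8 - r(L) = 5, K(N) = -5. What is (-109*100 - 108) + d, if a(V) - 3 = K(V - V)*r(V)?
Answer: -38792193/3524 ≈ -11008.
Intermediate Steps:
r(L) = 3 (r(L) = 8 - 1*5 = 8 - 5 = 3)
a(V) = -12 (a(V) = 3 - 5*3 = 3 - 15 = -12)
d = -1/3524 (d = 2/(-8 - 80*(-12 + 100)) = 2/(-8 - 80*88) = 2/(-8 - 7040) = 2/(-7048) = 2*(-1/7048) = -1/3524 ≈ -0.00028377)
(-109*100 - 108) + d = (-109*100 - 108) - 1/3524 = (-10900 - 108) - 1/3524 = -11008 - 1/3524 = -38792193/3524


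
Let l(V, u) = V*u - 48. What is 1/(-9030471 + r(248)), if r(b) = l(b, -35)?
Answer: -1/9039199 ≈ -1.1063e-7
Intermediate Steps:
l(V, u) = -48 + V*u
r(b) = -48 - 35*b (r(b) = -48 + b*(-35) = -48 - 35*b)
1/(-9030471 + r(248)) = 1/(-9030471 + (-48 - 35*248)) = 1/(-9030471 + (-48 - 8680)) = 1/(-9030471 - 8728) = 1/(-9039199) = -1/9039199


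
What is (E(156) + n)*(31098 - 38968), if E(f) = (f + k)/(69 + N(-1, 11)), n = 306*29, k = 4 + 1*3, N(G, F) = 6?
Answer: -1047832262/15 ≈ -6.9855e+7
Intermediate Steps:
k = 7 (k = 4 + 3 = 7)
n = 8874
E(f) = 7/75 + f/75 (E(f) = (f + 7)/(69 + 6) = (7 + f)/75 = (7 + f)*(1/75) = 7/75 + f/75)
(E(156) + n)*(31098 - 38968) = ((7/75 + (1/75)*156) + 8874)*(31098 - 38968) = ((7/75 + 52/25) + 8874)*(-7870) = (163/75 + 8874)*(-7870) = (665713/75)*(-7870) = -1047832262/15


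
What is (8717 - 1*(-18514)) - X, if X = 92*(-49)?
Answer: 31739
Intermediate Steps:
X = -4508
(8717 - 1*(-18514)) - X = (8717 - 1*(-18514)) - 1*(-4508) = (8717 + 18514) + 4508 = 27231 + 4508 = 31739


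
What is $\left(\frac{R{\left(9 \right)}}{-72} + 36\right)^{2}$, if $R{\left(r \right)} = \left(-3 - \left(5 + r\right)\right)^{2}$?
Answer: $\frac{5303809}{5184} \approx 1023.1$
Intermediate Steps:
$R{\left(r \right)} = \left(-8 - r\right)^{2}$
$\left(\frac{R{\left(9 \right)}}{-72} + 36\right)^{2} = \left(\frac{\left(8 + 9\right)^{2}}{-72} + 36\right)^{2} = \left(17^{2} \left(- \frac{1}{72}\right) + 36\right)^{2} = \left(289 \left(- \frac{1}{72}\right) + 36\right)^{2} = \left(- \frac{289}{72} + 36\right)^{2} = \left(\frac{2303}{72}\right)^{2} = \frac{5303809}{5184}$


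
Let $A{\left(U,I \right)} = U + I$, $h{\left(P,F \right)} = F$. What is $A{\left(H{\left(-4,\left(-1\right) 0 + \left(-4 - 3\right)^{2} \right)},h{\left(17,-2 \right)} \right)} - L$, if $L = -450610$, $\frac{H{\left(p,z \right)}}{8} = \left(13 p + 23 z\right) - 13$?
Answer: $459104$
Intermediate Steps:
$H{\left(p,z \right)} = -104 + 104 p + 184 z$ ($H{\left(p,z \right)} = 8 \left(\left(13 p + 23 z\right) - 13\right) = 8 \left(-13 + 13 p + 23 z\right) = -104 + 104 p + 184 z$)
$A{\left(U,I \right)} = I + U$
$A{\left(H{\left(-4,\left(-1\right) 0 + \left(-4 - 3\right)^{2} \right)},h{\left(17,-2 \right)} \right)} - L = \left(-2 + \left(-104 + 104 \left(-4\right) + 184 \left(\left(-1\right) 0 + \left(-4 - 3\right)^{2}\right)\right)\right) - -450610 = \left(-2 - \left(520 - 184 \left(0 + \left(-7\right)^{2}\right)\right)\right) + 450610 = \left(-2 - \left(520 - 184 \left(0 + 49\right)\right)\right) + 450610 = \left(-2 - -8496\right) + 450610 = \left(-2 + 8496\right) + 450610 = 8494 + 450610 = 459104$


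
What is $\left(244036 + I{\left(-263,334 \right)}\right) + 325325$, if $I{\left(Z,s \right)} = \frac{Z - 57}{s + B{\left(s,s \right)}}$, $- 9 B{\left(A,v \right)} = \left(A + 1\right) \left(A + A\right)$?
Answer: $\frac{62850054147}{110387} \approx 5.6936 \cdot 10^{5}$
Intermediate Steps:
$B{\left(A,v \right)} = - \frac{2 A \left(1 + A\right)}{9}$ ($B{\left(A,v \right)} = - \frac{\left(A + 1\right) \left(A + A\right)}{9} = - \frac{\left(1 + A\right) 2 A}{9} = - \frac{2 A \left(1 + A\right)}{9}$)
$I{\left(Z,s \right)} = \frac{-57 + Z}{s - \frac{2 s \left(1 + s\right)}{9}}$ ($I{\left(Z,s \right)} = \frac{Z - 57}{s - \frac{2 s \left(1 + s\right)}{9}} = \frac{-57 + Z}{s - \frac{2 s \left(1 + s\right)}{9}}$)
$\left(244036 + I{\left(-263,334 \right)}\right) + 325325 = \left(244036 + \frac{9 \left(57 - -263\right)}{334 \left(-7 + 2 \cdot 334\right)}\right) + 325325 = \left(244036 + 9 \cdot \frac{1}{334} \frac{1}{-7 + 668} \left(57 + 263\right)\right) + 325325 = \left(244036 + 9 \cdot \frac{1}{334} \cdot \frac{1}{661} \cdot 320\right) + 325325 = \left(244036 + \frac{1440}{110387}\right) + 325325 = \frac{26938403372}{110387} + 325325 = \frac{62850054147}{110387}$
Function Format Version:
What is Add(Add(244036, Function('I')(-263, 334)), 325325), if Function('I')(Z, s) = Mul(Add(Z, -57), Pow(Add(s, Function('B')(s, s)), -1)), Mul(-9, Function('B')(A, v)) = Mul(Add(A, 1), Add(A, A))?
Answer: Rational(62850054147, 110387) ≈ 5.6936e+5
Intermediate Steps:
Function('B')(A, v) = Mul(Rational(-2, 9), A, Add(1, A)) (Function('B')(A, v) = Mul(Rational(-1, 9), Mul(Add(A, 1), Add(A, A))) = Mul(Rational(-1, 9), Mul(Add(1, A), Mul(2, A))) = Mul(Rational(-1, 9), Mul(2, A, Add(1, A))) = Mul(Rational(-2, 9), A, Add(1, A)))
Function('I')(Z, s) = Mul(Pow(Add(s, Mul(Rational(-2, 9), s, Add(1, s))), -1), Add(-57, Z)) (Function('I')(Z, s) = Mul(Add(Z, -57), Pow(Add(s, Mul(Rational(-2, 9), s, Add(1, s))), -1)) = Mul(Add(-57, Z), Pow(Add(s, Mul(Rational(-2, 9), s, Add(1, s))), -1)) = Mul(Pow(Add(s, Mul(Rational(-2, 9), s, Add(1, s))), -1), Add(-57, Z)))
Add(Add(244036, Function('I')(-263, 334)), 325325) = Add(Add(244036, Mul(9, Pow(334, -1), Pow(Add(-7, Mul(2, 334)), -1), Add(57, Mul(-1, -263)))), 325325) = Add(Add(244036, Mul(9, Rational(1, 334), Pow(Add(-7, 668), -1), Add(57, 263))), 325325) = Add(Add(244036, Mul(9, Rational(1, 334), Pow(661, -1), 320)), 325325) = Add(Add(244036, Mul(9, Rational(1, 334), Rational(1, 661), 320)), 325325) = Add(Add(244036, Rational(1440, 110387)), 325325) = Add(Rational(26938403372, 110387), 325325) = Rational(62850054147, 110387)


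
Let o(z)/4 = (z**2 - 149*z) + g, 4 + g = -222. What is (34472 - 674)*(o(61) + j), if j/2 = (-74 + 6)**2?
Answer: -443700144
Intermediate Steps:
g = -226 (g = -4 - 222 = -226)
j = 9248 (j = 2*(-74 + 6)**2 = 2*(-68)**2 = 2*4624 = 9248)
o(z) = -904 - 596*z + 4*z**2 (o(z) = 4*((z**2 - 149*z) - 226) = 4*(-226 + z**2 - 149*z) = -904 - 596*z + 4*z**2)
(34472 - 674)*(o(61) + j) = (34472 - 674)*((-904 - 596*61 + 4*61**2) + 9248) = 33798*((-904 - 36356 + 4*3721) + 9248) = 33798*((-904 - 36356 + 14884) + 9248) = 33798*(-22376 + 9248) = 33798*(-13128) = -443700144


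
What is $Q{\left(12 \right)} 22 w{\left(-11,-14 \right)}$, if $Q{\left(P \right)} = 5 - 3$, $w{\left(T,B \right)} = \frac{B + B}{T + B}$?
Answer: $\frac{1232}{25} \approx 49.28$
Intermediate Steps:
$w{\left(T,B \right)} = \frac{2 B}{B + T}$
$Q{\left(P \right)} = 2$ ($Q{\left(P \right)} = 5 - 3 = 2$)
$Q{\left(12 \right)} 22 w{\left(-11,-14 \right)} = 2 \cdot 22 \cdot 2 \left(-14\right) \frac{1}{-14 - 11} = 44 \cdot 2 \left(-14\right) \frac{1}{-25} = 44 \cdot 2 \left(-14\right) \left(- \frac{1}{25}\right) = 44 \cdot \frac{28}{25} = \frac{1232}{25}$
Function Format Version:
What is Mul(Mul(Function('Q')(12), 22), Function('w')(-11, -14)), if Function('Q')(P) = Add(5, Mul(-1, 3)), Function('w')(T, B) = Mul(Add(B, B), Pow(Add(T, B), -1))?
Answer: Rational(1232, 25) ≈ 49.280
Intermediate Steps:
Function('w')(T, B) = Mul(2, B, Pow(Add(B, T), -1)) (Function('w')(T, B) = Mul(Mul(2, B), Pow(Add(B, T), -1)) = Mul(2, B, Pow(Add(B, T), -1)))
Function('Q')(P) = 2 (Function('Q')(P) = Add(5, -3) = 2)
Mul(Mul(Function('Q')(12), 22), Function('w')(-11, -14)) = Mul(Mul(2, 22), Mul(2, -14, Pow(Add(-14, -11), -1))) = Mul(44, Mul(2, -14, Pow(-25, -1))) = Mul(44, Mul(2, -14, Rational(-1, 25))) = Mul(44, Rational(28, 25)) = Rational(1232, 25)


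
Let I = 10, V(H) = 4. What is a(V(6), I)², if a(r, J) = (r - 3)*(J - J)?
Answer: 0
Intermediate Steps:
a(r, J) = 0 (a(r, J) = (-3 + r)*0 = 0)
a(V(6), I)² = 0² = 0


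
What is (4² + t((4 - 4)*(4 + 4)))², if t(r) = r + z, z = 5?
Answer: 441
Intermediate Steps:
t(r) = 5 + r (t(r) = r + 5 = 5 + r)
(4² + t((4 - 4)*(4 + 4)))² = (4² + (5 + (4 - 4)*(4 + 4)))² = (16 + (5 + 0*8))² = (16 + (5 + 0))² = (16 + 5)² = 21² = 441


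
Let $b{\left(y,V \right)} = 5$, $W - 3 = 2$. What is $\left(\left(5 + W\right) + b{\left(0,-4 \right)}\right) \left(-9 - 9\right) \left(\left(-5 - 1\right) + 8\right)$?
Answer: $-540$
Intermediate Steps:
$W = 5$ ($W = 3 + 2 = 5$)
$\left(\left(5 + W\right) + b{\left(0,-4 \right)}\right) \left(-9 - 9\right) \left(\left(-5 - 1\right) + 8\right) = \left(\left(5 + 5\right) + 5\right) \left(-9 - 9\right) \left(\left(-5 - 1\right) + 8\right) = \left(10 + 5\right) \left(- 18 \left(-6 + 8\right)\right) = 15 \left(\left(-18\right) 2\right) = 15 \left(-36\right) = -540$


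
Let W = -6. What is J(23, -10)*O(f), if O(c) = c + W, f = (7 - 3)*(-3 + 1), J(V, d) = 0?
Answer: 0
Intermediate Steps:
f = -8 (f = 4*(-2) = -8)
O(c) = -6 + c (O(c) = c - 6 = -6 + c)
J(23, -10)*O(f) = 0*(-6 - 8) = 0*(-14) = 0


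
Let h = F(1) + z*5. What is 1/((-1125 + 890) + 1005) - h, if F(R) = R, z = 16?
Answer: -62369/770 ≈ -80.999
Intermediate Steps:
h = 81 (h = 1 + 16*5 = 1 + 80 = 81)
1/((-1125 + 890) + 1005) - h = 1/((-1125 + 890) + 1005) - 1*81 = 1/(-235 + 1005) - 81 = 1/770 - 81 = -62369/770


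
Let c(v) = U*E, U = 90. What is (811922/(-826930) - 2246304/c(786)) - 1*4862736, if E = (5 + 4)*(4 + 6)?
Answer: -271442638205191/55817775 ≈ -4.8630e+6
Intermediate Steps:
E = 90 (E = 9*10 = 90)
c(v) = 8100 (c(v) = 90*90 = 8100)
(811922/(-826930) - 2246304/c(786)) - 1*4862736 = (811922/(-826930) - 2246304/8100) - 1*4862736 = (811922*(-1/826930) - 2246304*1/8100) - 4862736 = (-405961/413465 - 187192/675) - 4862736 = -15534272791/55817775 - 4862736 = -271442638205191/55817775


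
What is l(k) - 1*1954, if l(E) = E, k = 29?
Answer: -1925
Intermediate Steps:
l(k) - 1*1954 = 29 - 1*1954 = 29 - 1954 = -1925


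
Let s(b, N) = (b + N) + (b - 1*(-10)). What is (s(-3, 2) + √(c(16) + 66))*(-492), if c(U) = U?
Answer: -2952 - 492*√82 ≈ -7407.3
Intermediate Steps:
s(b, N) = 10 + N + 2*b (s(b, N) = (N + b) + (b + 10) = (N + b) + (10 + b) = 10 + N + 2*b)
(s(-3, 2) + √(c(16) + 66))*(-492) = ((10 + 2 + 2*(-3)) + √(16 + 66))*(-492) = ((10 + 2 - 6) + √82)*(-492) = (6 + √82)*(-492) = -2952 - 492*√82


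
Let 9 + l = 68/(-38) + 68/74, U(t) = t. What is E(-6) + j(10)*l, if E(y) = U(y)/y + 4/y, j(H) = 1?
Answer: -20114/2109 ≈ -9.5372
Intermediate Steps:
l = -6939/703 (l = -9 + (68/(-38) + 68/74) = -9 + (68*(-1/38) + 68*(1/74)) = -9 + (-34/19 + 34/37) = -9 - 612/703 = -6939/703 ≈ -9.8706)
E(y) = 1 + 4/y (E(y) = y/y + 4/y = 1 + 4/y)
E(-6) + j(10)*l = (4 - 6)/(-6) + 1*(-6939/703) = -⅙*(-2) - 6939/703 = ⅓ - 6939/703 = -20114/2109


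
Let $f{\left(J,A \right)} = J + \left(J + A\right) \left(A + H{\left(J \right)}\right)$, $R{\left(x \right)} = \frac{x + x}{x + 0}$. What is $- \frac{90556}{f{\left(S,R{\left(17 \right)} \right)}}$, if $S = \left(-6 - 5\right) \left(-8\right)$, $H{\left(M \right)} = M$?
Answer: $- \frac{22639}{2047} \approx -11.06$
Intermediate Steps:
$S = 88$ ($S = \left(-11\right) \left(-8\right) = 88$)
$R{\left(x \right)} = 2$ ($R{\left(x \right)} = \frac{2 x}{x} = 2$)
$f{\left(J,A \right)} = J + \left(A + J\right)^{2}$ ($f{\left(J,A \right)} = J + \left(J + A\right) \left(A + J\right) = J + \left(A + J\right) \left(A + J\right) = J + \left(A + J\right)^{2}$)
$- \frac{90556}{f{\left(S,R{\left(17 \right)} \right)}} = - \frac{90556}{88 + 2^{2} + 88^{2} + 2 \cdot 2 \cdot 88} = - \frac{90556}{88 + 4 + 7744 + 352} = - \frac{90556}{8188} = \left(-90556\right) \frac{1}{8188} = - \frac{22639}{2047}$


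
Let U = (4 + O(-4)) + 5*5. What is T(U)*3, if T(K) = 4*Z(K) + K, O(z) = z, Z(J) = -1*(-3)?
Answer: 111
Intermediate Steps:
Z(J) = 3
U = 25 (U = (4 - 4) + 5*5 = 0 + 25 = 25)
T(K) = 12 + K (T(K) = 4*3 + K = 12 + K)
T(U)*3 = (12 + 25)*3 = 37*3 = 111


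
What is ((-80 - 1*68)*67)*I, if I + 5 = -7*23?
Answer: 1646056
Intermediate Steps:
I = -166 (I = -5 - 7*23 = -5 - 161 = -166)
((-80 - 1*68)*67)*I = ((-80 - 1*68)*67)*(-166) = ((-80 - 68)*67)*(-166) = -148*67*(-166) = -9916*(-166) = 1646056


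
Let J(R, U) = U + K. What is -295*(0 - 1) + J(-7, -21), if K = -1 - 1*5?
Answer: 268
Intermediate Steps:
K = -6 (K = -1 - 5 = -6)
J(R, U) = -6 + U (J(R, U) = U - 6 = -6 + U)
-295*(0 - 1) + J(-7, -21) = -295*(0 - 1) + (-6 - 21) = -(-295) - 27 = -295*(-1) - 27 = 295 - 27 = 268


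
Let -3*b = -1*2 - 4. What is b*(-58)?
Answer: -116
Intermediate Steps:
b = 2 (b = -(-1*2 - 4)/3 = -(-2 - 4)/3 = -1/3*(-6) = 2)
b*(-58) = 2*(-58) = -116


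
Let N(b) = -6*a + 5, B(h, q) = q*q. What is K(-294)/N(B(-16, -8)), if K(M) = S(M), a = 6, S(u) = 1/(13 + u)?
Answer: 1/8711 ≈ 0.00011480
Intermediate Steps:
B(h, q) = q²
K(M) = 1/(13 + M)
N(b) = -31 (N(b) = -6*6 + 5 = -36 + 5 = -31)
K(-294)/N(B(-16, -8)) = 1/((13 - 294)*(-31)) = -1/31/(-281) = -1/281*(-1/31) = 1/8711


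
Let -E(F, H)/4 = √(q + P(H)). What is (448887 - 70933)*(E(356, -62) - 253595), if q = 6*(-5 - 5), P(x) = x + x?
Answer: -95847244630 - 3023632*I*√46 ≈ -9.5847e+10 - 2.0507e+7*I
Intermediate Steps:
P(x) = 2*x
q = -60 (q = 6*(-10) = -60)
E(F, H) = -4*√(-60 + 2*H)
(448887 - 70933)*(E(356, -62) - 253595) = (448887 - 70933)*(-4*√(-60 + 2*(-62)) - 253595) = 377954*(-4*√(-60 - 124) - 253595) = 377954*(-8*I*√46 - 253595) = 377954*(-253595 - 8*I*√46) = -95847244630 - 3023632*I*√46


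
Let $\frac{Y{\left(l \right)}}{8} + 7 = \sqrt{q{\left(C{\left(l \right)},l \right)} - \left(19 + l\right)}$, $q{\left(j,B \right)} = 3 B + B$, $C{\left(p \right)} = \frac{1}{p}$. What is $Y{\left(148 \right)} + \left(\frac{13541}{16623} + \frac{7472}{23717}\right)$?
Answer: $- \frac{21632511743}{394247691} + 40 \sqrt{17} \approx 110.05$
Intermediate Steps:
$q{\left(j,B \right)} = 4 B$
$Y{\left(l \right)} = -56 + 8 \sqrt{-19 + 3 l}$ ($Y{\left(l \right)} = -56 + 8 \sqrt{4 l - \left(19 + l\right)} = -56 + 8 \sqrt{-19 + 3 l}$)
$Y{\left(148 \right)} + \left(\frac{13541}{16623} + \frac{7472}{23717}\right) = \left(-56 + 8 \sqrt{-19 + 3 \cdot 148}\right) + \left(\frac{13541}{16623} + \frac{7472}{23717}\right) = \left(-56 + 8 \sqrt{-19 + 444}\right) + \left(13541 \cdot \frac{1}{16623} + 7472 \cdot \frac{1}{23717}\right) = \left(-56 + 8 \sqrt{425}\right) + \left(\frac{13541}{16623} + \frac{7472}{23717}\right) = \left(-56 + 8 \cdot 5 \sqrt{17}\right) + \frac{445358953}{394247691} = \left(-56 + 40 \sqrt{17}\right) + \frac{445358953}{394247691} = - \frac{21632511743}{394247691} + 40 \sqrt{17}$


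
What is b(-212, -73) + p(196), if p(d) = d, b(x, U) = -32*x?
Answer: 6980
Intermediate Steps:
b(-212, -73) + p(196) = -32*(-212) + 196 = 6784 + 196 = 6980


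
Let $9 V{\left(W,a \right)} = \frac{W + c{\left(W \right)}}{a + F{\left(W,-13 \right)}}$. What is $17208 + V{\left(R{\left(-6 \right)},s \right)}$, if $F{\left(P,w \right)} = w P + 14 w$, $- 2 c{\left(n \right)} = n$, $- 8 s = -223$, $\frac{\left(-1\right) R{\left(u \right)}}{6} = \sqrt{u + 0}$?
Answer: $\frac{22121138792}{1285515} + \frac{1096 i \sqrt{6}}{1285515} \approx 17208.0 + 0.0020884 i$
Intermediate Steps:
$R{\left(u \right)} = - 6 \sqrt{u}$ ($R{\left(u \right)} = - 6 \sqrt{u + 0} = - 6 \sqrt{u}$)
$s = \frac{223}{8}$ ($s = \left(- \frac{1}{8}\right) \left(-223\right) = \frac{223}{8} \approx 27.875$)
$c{\left(n \right)} = - \frac{n}{2}$
$F{\left(P,w \right)} = 14 w + P w$ ($F{\left(P,w \right)} = P w + 14 w = 14 w + P w$)
$V{\left(W,a \right)} = \frac{W}{18 \left(-182 + a - 13 W\right)}$ ($V{\left(W,a \right)} = \frac{\left(W - \frac{W}{2}\right) \frac{1}{a - 13 \left(14 + W\right)}}{9} = \frac{\frac{W}{2} \frac{1}{a - \left(182 + 13 W\right)}}{9} = \frac{\frac{W}{2} \frac{1}{-182 + a - 13 W}}{9} = \frac{\frac{1}{2} W \frac{1}{-182 + a - 13 W}}{9} = \frac{W}{18 \left(-182 + a - 13 W\right)}$)
$17208 + V{\left(R{\left(-6 \right)},s \right)} = 17208 + \frac{\left(-6\right) \sqrt{-6}}{18 \left(-182 + \frac{223}{8} - 13 \left(- 6 \sqrt{-6}\right)\right)} = 17208 + \frac{\left(-6\right) i \sqrt{6}}{18 \left(-182 + \frac{223}{8} - 13 \left(- 6 i \sqrt{6}\right)\right)} = 17208 + \frac{\left(-6\right) i \sqrt{6}}{18 \left(-182 + \frac{223}{8} + 78 i \sqrt{6}\right)} = 17208 + \frac{\left(-6\right) i \sqrt{6}}{18 \left(- \frac{1233}{8} + 78 i \sqrt{6}\right)} = 17208 - \frac{i \sqrt{6}}{3 \left(- \frac{1233}{8} + 78 i \sqrt{6}\right)}$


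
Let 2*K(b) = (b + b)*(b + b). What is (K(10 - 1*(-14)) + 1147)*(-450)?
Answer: -1034550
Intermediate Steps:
K(b) = 2*b² (K(b) = ((b + b)*(b + b))/2 = ((2*b)*(2*b))/2 = (4*b²)/2 = 2*b²)
(K(10 - 1*(-14)) + 1147)*(-450) = (2*(10 - 1*(-14))² + 1147)*(-450) = (2*(10 + 14)² + 1147)*(-450) = (2*24² + 1147)*(-450) = (2*576 + 1147)*(-450) = (1152 + 1147)*(-450) = 2299*(-450) = -1034550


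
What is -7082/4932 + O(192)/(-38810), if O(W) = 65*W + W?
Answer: -84337681/47852730 ≈ -1.7624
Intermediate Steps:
O(W) = 66*W
-7082/4932 + O(192)/(-38810) = -7082/4932 + (66*192)/(-38810) = -7082*1/4932 + 12672*(-1/38810) = -3541/2466 - 6336/19405 = -84337681/47852730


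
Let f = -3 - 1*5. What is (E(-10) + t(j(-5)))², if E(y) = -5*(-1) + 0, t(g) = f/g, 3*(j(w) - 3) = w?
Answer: 1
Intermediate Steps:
f = -8 (f = -3 - 5 = -8)
j(w) = 3 + w/3
t(g) = -8/g
E(y) = 5 (E(y) = 5 + 0 = 5)
(E(-10) + t(j(-5)))² = (5 - 8/(3 + (⅓)*(-5)))² = (5 - 8/(3 - 5/3))² = (5 - 8/4/3)² = (5 - 8*¾)² = (5 - 6)² = (-1)² = 1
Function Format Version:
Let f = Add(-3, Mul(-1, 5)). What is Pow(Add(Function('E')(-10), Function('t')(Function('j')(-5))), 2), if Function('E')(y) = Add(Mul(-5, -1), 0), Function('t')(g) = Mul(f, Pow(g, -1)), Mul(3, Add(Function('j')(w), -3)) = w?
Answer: 1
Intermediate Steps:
f = -8 (f = Add(-3, -5) = -8)
Function('j')(w) = Add(3, Mul(Rational(1, 3), w))
Function('t')(g) = Mul(-8, Pow(g, -1))
Function('E')(y) = 5 (Function('E')(y) = Add(5, 0) = 5)
Pow(Add(Function('E')(-10), Function('t')(Function('j')(-5))), 2) = Pow(Add(5, Mul(-8, Pow(Add(3, Mul(Rational(1, 3), -5)), -1))), 2) = Pow(Add(5, Mul(-8, Pow(Add(3, Rational(-5, 3)), -1))), 2) = Pow(Add(5, Mul(-8, Pow(Rational(4, 3), -1))), 2) = Pow(Add(5, Mul(-8, Rational(3, 4))), 2) = Pow(Add(5, -6), 2) = Pow(-1, 2) = 1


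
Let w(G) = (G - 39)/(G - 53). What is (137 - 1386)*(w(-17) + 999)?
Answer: -6243751/5 ≈ -1.2488e+6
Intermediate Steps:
w(G) = (-39 + G)/(-53 + G)
(137 - 1386)*(w(-17) + 999) = (137 - 1386)*((-39 - 17)/(-53 - 17) + 999) = -1249*(-56/(-70) + 999) = -1249*(-1/70*(-56) + 999) = -1249*(⅘ + 999) = -1249*4999/5 = -6243751/5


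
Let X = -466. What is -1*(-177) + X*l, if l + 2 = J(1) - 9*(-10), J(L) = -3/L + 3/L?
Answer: -40831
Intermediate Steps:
J(L) = 0
l = 88 (l = -2 + (0 - 9*(-10)) = -2 + (0 + 90) = -2 + 90 = 88)
-1*(-177) + X*l = -1*(-177) - 466*88 = 177 - 41008 = -40831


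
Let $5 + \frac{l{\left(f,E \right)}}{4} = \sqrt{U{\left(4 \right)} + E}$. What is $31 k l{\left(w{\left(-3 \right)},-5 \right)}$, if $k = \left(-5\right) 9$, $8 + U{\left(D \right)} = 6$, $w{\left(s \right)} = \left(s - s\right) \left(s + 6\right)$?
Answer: $27900 - 5580 i \sqrt{7} \approx 27900.0 - 14763.0 i$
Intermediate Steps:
$w{\left(s \right)} = 0$ ($w{\left(s \right)} = 0 \left(6 + s\right) = 0$)
$U{\left(D \right)} = -2$ ($U{\left(D \right)} = -8 + 6 = -2$)
$k = -45$
$l{\left(f,E \right)} = -20 + 4 \sqrt{-2 + E}$
$31 k l{\left(w{\left(-3 \right)},-5 \right)} = 31 \left(-45\right) \left(-20 + 4 \sqrt{-2 - 5}\right) = - 1395 \left(-20 + 4 \sqrt{-7}\right) = - 1395 \left(-20 + 4 i \sqrt{7}\right) = 27900 - 5580 i \sqrt{7}$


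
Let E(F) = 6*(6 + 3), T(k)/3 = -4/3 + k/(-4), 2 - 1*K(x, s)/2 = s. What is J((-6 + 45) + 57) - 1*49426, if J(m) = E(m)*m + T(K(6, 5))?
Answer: -88483/2 ≈ -44242.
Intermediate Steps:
K(x, s) = 4 - 2*s
T(k) = -4 - 3*k/4 (T(k) = 3*(-4/3 + k/(-4)) = 3*(-4*⅓ + k*(-¼)) = 3*(-4/3 - k/4) = -4 - 3*k/4)
E(F) = 54 (E(F) = 6*9 = 54)
J(m) = ½ + 54*m (J(m) = 54*m + (-4 - 3*(4 - 2*5)/4) = 54*m + (-4 - 3*(4 - 10)/4) = 54*m + (-4 - ¾*(-6)) = 54*m + (-4 + 9/2) = 54*m + ½ = ½ + 54*m)
J((-6 + 45) + 57) - 1*49426 = (½ + 54*((-6 + 45) + 57)) - 1*49426 = (½ + 54*(39 + 57)) - 49426 = (½ + 54*96) - 49426 = (½ + 5184) - 49426 = 10369/2 - 49426 = -88483/2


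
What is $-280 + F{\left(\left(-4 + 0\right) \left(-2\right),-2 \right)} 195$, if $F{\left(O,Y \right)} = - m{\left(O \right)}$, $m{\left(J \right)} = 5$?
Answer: $-1255$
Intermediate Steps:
$F{\left(O,Y \right)} = -5$ ($F{\left(O,Y \right)} = \left(-1\right) 5 = -5$)
$-280 + F{\left(\left(-4 + 0\right) \left(-2\right),-2 \right)} 195 = -280 - 975 = -1255$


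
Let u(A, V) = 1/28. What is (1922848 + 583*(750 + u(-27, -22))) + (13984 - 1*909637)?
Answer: 41005043/28 ≈ 1.4645e+6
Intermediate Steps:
u(A, V) = 1/28
(1922848 + 583*(750 + u(-27, -22))) + (13984 - 1*909637) = (1922848 + 583*(750 + 1/28)) + (13984 - 1*909637) = (1922848 + 583*(21001/28)) + (13984 - 909637) = (1922848 + 12243583/28) - 895653 = 66083327/28 - 895653 = 41005043/28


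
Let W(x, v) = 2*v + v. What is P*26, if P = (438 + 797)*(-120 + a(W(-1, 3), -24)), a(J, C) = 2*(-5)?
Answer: -4174300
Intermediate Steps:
W(x, v) = 3*v
a(J, C) = -10
P = -160550 (P = (438 + 797)*(-120 - 10) = 1235*(-130) = -160550)
P*26 = -160550*26 = -4174300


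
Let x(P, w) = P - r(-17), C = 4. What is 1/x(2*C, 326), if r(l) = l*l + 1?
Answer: -1/282 ≈ -0.0035461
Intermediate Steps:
r(l) = 1 + l² (r(l) = l² + 1 = 1 + l²)
x(P, w) = -290 + P (x(P, w) = P - (1 + (-17)²) = P - (1 + 289) = P - 1*290 = P - 290 = -290 + P)
1/x(2*C, 326) = 1/(-290 + 2*4) = 1/(-290 + 8) = 1/(-282) = -1/282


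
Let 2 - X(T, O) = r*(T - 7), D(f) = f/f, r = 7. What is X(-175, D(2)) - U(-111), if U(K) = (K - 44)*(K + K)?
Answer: -33134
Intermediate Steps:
D(f) = 1
X(T, O) = 51 - 7*T (X(T, O) = 2 - 7*(T - 7) = 2 - 7*(-7 + T) = 2 - (-49 + 7*T) = 2 + (49 - 7*T) = 51 - 7*T)
U(K) = 2*K*(-44 + K) (U(K) = (-44 + K)*(2*K) = 2*K*(-44 + K))
X(-175, D(2)) - U(-111) = (51 - 7*(-175)) - 2*(-111)*(-44 - 111) = (51 + 1225) - 2*(-111)*(-155) = 1276 - 1*34410 = 1276 - 34410 = -33134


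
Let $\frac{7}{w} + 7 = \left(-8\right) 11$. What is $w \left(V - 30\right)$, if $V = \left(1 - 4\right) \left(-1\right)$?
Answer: $\frac{189}{95} \approx 1.9895$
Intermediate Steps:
$w = - \frac{7}{95}$ ($w = \frac{7}{-7 - 88} = \frac{7}{-95} = 7 \left(- \frac{1}{95}\right) = - \frac{7}{95} \approx -0.073684$)
$V = 3$ ($V = \left(-3\right) \left(-1\right) = 3$)
$w \left(V - 30\right) = - \frac{7 \left(3 - 30\right)}{95} = \left(- \frac{7}{95}\right) \left(-27\right) = \frac{189}{95}$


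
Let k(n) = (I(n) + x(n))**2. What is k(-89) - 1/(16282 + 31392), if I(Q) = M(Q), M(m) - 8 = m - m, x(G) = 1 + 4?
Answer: 8056905/47674 ≈ 169.00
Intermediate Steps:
x(G) = 5
M(m) = 8 (M(m) = 8 + (m - m) = 8 + 0 = 8)
I(Q) = 8
k(n) = 169 (k(n) = (8 + 5)**2 = 13**2 = 169)
k(-89) - 1/(16282 + 31392) = 169 - 1/(16282 + 31392) = 169 - 1/47674 = 8056905/47674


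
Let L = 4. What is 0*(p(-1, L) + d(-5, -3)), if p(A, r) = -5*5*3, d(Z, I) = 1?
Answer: 0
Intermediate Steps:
p(A, r) = -75 (p(A, r) = -25*3 = -75)
0*(p(-1, L) + d(-5, -3)) = 0*(-75 + 1) = 0*(-74) = 0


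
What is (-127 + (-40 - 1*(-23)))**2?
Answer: 20736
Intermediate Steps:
(-127 + (-40 - 1*(-23)))**2 = (-127 + (-40 + 23))**2 = (-127 - 17)**2 = (-144)**2 = 20736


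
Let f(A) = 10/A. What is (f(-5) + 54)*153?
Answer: 7956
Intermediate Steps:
(f(-5) + 54)*153 = (10/(-5) + 54)*153 = (10*(-1/5) + 54)*153 = (-2 + 54)*153 = 52*153 = 7956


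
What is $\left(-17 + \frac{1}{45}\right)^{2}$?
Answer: $\frac{583696}{2025} \approx 288.25$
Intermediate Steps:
$\left(-17 + \frac{1}{45}\right)^{2} = \left(- \frac{764}{45}\right)^{2} = \frac{583696}{2025}$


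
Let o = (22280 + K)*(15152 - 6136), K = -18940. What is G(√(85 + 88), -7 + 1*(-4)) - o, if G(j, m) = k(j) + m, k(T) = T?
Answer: -30113451 + √173 ≈ -3.0113e+7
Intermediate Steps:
o = 30113440 (o = (22280 - 18940)*(15152 - 6136) = 3340*9016 = 30113440)
G(j, m) = j + m
G(√(85 + 88), -7 + 1*(-4)) - o = (√(85 + 88) + (-7 + 1*(-4))) - 1*30113440 = (√173 + (-7 - 4)) - 30113440 = (√173 - 11) - 30113440 = (-11 + √173) - 30113440 = -30113451 + √173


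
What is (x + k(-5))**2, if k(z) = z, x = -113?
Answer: 13924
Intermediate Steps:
(x + k(-5))**2 = (-113 - 5)**2 = (-118)**2 = 13924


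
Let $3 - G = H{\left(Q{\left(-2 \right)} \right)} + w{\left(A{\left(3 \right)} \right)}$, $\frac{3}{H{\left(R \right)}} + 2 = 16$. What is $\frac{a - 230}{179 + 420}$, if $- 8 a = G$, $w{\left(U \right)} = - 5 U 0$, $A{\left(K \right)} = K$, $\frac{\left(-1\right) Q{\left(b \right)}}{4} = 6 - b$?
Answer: $- \frac{25799}{67088} \approx -0.38455$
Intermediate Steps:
$Q{\left(b \right)} = -24 + 4 b$ ($Q{\left(b \right)} = - 4 \left(6 - b\right) = -24 + 4 b$)
$H{\left(R \right)} = \frac{3}{14}$ ($H{\left(R \right)} = \frac{3}{-2 + 16} = \frac{3}{14}$)
$w{\left(U \right)} = 0$
$G = \frac{39}{14}$ ($G = 3 - \left(\frac{3}{14} + 0\right) = 3 - \frac{3}{14} = \frac{39}{14} \approx 2.7857$)
$a = - \frac{39}{112}$ ($a = \left(- \frac{1}{8}\right) \frac{39}{14} = - \frac{39}{112} \approx -0.34821$)
$\frac{a - 230}{179 + 420} = \frac{- \frac{39}{112} - 230}{179 + 420} = \frac{1}{599} \left(- \frac{25799}{112}\right) = - \frac{25799}{67088}$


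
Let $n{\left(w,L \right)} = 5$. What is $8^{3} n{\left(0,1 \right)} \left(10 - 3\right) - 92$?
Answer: $17828$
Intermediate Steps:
$8^{3} n{\left(0,1 \right)} \left(10 - 3\right) - 92 = 8^{3} \cdot 5 \left(10 - 3\right) - 92 = 512 \cdot 5 \cdot 7 - 92 = 512 \cdot 35 - 92 = 17920 - 92 = 17828$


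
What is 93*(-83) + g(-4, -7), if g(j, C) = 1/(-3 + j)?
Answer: -54034/7 ≈ -7719.1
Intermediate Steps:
93*(-83) + g(-4, -7) = 93*(-83) + 1/(-3 - 4) = -7719 + 1/(-7) = -7719 - ⅐ = -54034/7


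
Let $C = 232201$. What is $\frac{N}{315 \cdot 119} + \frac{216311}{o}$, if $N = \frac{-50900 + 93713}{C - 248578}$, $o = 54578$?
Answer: $\frac{508770966421}{128371605810} \approx 3.9633$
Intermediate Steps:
$N = - \frac{14271}{5459}$ ($N = \frac{-50900 + 93713}{232201 - 248578} = \frac{42813}{-16377} = 42813 \left(- \frac{1}{16377}\right) = - \frac{14271}{5459} \approx -2.6142$)
$\frac{N}{315 \cdot 119} + \frac{216311}{o} = - \frac{14271}{5459 \cdot 315 \cdot 119} + \frac{216311}{54578} = - \frac{14271}{5459 \cdot 37485} + 216311 \cdot \frac{1}{54578} = \left(- \frac{14271}{5459}\right) \frac{1}{37485} + \frac{7459}{1882} = - \frac{4757}{68210205} + \frac{7459}{1882} = \frac{508770966421}{128371605810}$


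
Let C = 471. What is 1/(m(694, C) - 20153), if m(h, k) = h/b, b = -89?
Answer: -89/1794311 ≈ -4.9601e-5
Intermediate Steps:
m(h, k) = -h/89 (m(h, k) = h/(-89) = h*(-1/89) = -h/89)
1/(m(694, C) - 20153) = 1/(-1/89*694 - 20153) = 1/(-694/89 - 20153) = 1/(-1794311/89) = -89/1794311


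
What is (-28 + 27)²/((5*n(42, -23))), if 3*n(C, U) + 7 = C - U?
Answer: 3/290 ≈ 0.010345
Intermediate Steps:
n(C, U) = -7/3 - U/3 + C/3 (n(C, U) = -7/3 + (C - U)/3 = -7/3 + (-U/3 + C/3) = -7/3 - U/3 + C/3)
(-28 + 27)²/((5*n(42, -23))) = (-28 + 27)²/((5*(-7/3 - ⅓*(-23) + (⅓)*42))) = (-1)²/((5*(-7/3 + 23/3 + 14))) = 1/(5*(58/3)) = 1/(290/3) = 1*(3/290) = 3/290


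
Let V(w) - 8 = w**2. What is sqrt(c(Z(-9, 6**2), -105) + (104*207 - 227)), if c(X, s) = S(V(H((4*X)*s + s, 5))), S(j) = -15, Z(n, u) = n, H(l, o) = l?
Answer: sqrt(21286) ≈ 145.90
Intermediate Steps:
V(w) = 8 + w**2
c(X, s) = -15
sqrt(c(Z(-9, 6**2), -105) + (104*207 - 227)) = sqrt(-15 + (104*207 - 227)) = sqrt(-15 + (21528 - 227)) = sqrt(-15 + 21301) = sqrt(21286)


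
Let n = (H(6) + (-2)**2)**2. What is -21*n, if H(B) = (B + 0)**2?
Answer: -33600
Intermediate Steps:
H(B) = B**2
n = 1600 (n = (6**2 + (-2)**2)**2 = (36 + 4)**2 = 40**2 = 1600)
-21*n = -21*1600 = -33600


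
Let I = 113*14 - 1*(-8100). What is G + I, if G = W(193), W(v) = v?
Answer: 9875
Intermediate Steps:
G = 193
I = 9682 (I = 1582 + 8100 = 9682)
G + I = 193 + 9682 = 9875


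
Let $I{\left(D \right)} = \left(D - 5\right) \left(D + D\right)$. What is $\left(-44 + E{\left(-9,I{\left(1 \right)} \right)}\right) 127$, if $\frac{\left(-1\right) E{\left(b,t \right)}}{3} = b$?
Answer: $-2159$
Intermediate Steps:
$I{\left(D \right)} = 2 D \left(-5 + D\right)$ ($I{\left(D \right)} = \left(-5 + D\right) 2 D = 2 D \left(-5 + D\right)$)
$E{\left(b,t \right)} = - 3 b$
$\left(-44 + E{\left(-9,I{\left(1 \right)} \right)}\right) 127 = \left(-44 - -27\right) 127 = \left(-44 + 27\right) 127 = \left(-17\right) 127 = -2159$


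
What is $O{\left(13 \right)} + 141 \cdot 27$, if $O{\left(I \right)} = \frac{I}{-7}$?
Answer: $\frac{26636}{7} \approx 3805.1$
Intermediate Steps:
$O{\left(I \right)} = - \frac{I}{7}$ ($O{\left(I \right)} = I \left(- \frac{1}{7}\right) = - \frac{I}{7}$)
$O{\left(13 \right)} + 141 \cdot 27 = \left(- \frac{1}{7}\right) 13 + 141 \cdot 27 = - \frac{13}{7} + 3807 = \frac{26636}{7}$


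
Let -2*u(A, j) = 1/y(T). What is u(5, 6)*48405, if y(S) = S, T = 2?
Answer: -48405/4 ≈ -12101.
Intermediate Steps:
u(A, j) = -¼ (u(A, j) = -½/2 = -½*½ = -¼)
u(5, 6)*48405 = -¼*48405 = -48405/4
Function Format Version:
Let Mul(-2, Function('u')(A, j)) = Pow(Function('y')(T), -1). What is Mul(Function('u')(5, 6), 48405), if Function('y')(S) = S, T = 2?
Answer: Rational(-48405, 4) ≈ -12101.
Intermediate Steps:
Function('u')(A, j) = Rational(-1, 4) (Function('u')(A, j) = Mul(Rational(-1, 2), Pow(2, -1)) = Mul(Rational(-1, 2), Rational(1, 2)) = Rational(-1, 4))
Mul(Function('u')(5, 6), 48405) = Mul(Rational(-1, 4), 48405) = Rational(-48405, 4)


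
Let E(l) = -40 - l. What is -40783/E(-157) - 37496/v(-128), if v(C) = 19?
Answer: -5161909/2223 ≈ -2322.0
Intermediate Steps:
-40783/E(-157) - 37496/v(-128) = -40783/(-40 - 1*(-157)) - 37496/19 = -40783/(-40 + 157) - 37496*1/19 = -40783/117 - 37496/19 = -5161909/2223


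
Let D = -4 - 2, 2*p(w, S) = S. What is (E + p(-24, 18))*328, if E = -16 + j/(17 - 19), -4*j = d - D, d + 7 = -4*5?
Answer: -3157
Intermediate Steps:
p(w, S) = S/2
D = -6
d = -27 (d = -7 - 4*5 = -7 - 20 = -27)
j = 21/4 (j = -(-27 - 1*(-6))/4 = -(-27 + 6)/4 = -¼*(-21) = 21/4 ≈ 5.2500)
E = -149/8 (E = -16 + 21/(4*(17 - 19)) = -16 + (21/4)/(-2) = -16 + (21/4)*(-½) = -16 - 21/8 = -149/8 ≈ -18.625)
(E + p(-24, 18))*328 = (-149/8 + (½)*18)*328 = (-149/8 + 9)*328 = -77/8*328 = -3157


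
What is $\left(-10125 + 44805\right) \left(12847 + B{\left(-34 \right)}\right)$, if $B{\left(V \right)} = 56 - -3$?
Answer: $447580080$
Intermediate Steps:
$B{\left(V \right)} = 59$ ($B{\left(V \right)} = 56 + 3 = 59$)
$\left(-10125 + 44805\right) \left(12847 + B{\left(-34 \right)}\right) = \left(-10125 + 44805\right) \left(12847 + 59\right) = 34680 \cdot 12906 = 447580080$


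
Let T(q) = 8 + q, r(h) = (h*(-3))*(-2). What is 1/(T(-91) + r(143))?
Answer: 1/775 ≈ 0.0012903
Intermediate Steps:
r(h) = 6*h (r(h) = -3*h*(-2) = 6*h)
1/(T(-91) + r(143)) = 1/((8 - 91) + 6*143) = 1/(-83 + 858) = 1/775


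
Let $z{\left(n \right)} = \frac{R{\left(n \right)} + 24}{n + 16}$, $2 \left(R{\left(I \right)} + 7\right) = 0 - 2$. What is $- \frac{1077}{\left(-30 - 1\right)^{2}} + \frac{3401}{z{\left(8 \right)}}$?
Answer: $\frac{9802929}{1922} \approx 5100.4$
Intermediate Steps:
$R{\left(I \right)} = -8$ ($R{\left(I \right)} = -7 + \frac{0 - 2}{2} = -7 + \frac{1}{2} \left(-2\right) = -7 - 1 = -8$)
$z{\left(n \right)} = \frac{16}{16 + n}$ ($z{\left(n \right)} = \frac{-8 + 24}{n + 16} = \frac{16}{16 + n}$)
$- \frac{1077}{\left(-30 - 1\right)^{2}} + \frac{3401}{z{\left(8 \right)}} = - \frac{1077}{\left(-30 - 1\right)^{2}} + \frac{3401}{16 \frac{1}{16 + 8}} = - \frac{1077}{\left(-31\right)^{2}} + \frac{3401}{16 \cdot \frac{1}{24}} = - \frac{1077}{961} + \frac{3401}{16 \cdot \frac{1}{24}} = \left(-1077\right) \frac{1}{961} + \frac{3401}{\frac{2}{3}} = - \frac{1077}{961} + 3401 \cdot \frac{3}{2} = - \frac{1077}{961} + \frac{10203}{2} = \frac{9802929}{1922}$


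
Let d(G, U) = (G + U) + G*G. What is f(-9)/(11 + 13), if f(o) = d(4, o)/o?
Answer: -11/216 ≈ -0.050926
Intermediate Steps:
d(G, U) = G + U + G² (d(G, U) = (G + U) + G² = G + U + G²)
f(o) = (20 + o)/o (f(o) = (4 + o + 4²)/o = (4 + o + 16)/o = (20 + o)/o)
f(-9)/(11 + 13) = ((20 - 9)/(-9))/(11 + 13) = -⅑*11/24 = -11/9*1/24 = -11/216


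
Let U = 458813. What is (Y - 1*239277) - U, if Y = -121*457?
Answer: -753387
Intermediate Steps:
Y = -55297
(Y - 1*239277) - U = (-55297 - 1*239277) - 1*458813 = (-55297 - 239277) - 458813 = -294574 - 458813 = -753387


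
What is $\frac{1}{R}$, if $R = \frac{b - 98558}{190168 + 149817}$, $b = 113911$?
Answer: $\frac{339985}{15353} \approx 22.145$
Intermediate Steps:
$R = \frac{15353}{339985}$ ($R = \frac{113911 - 98558}{190168 + 149817} = \frac{15353}{339985} \approx 0.045158$)
$\frac{1}{R} = \frac{1}{\frac{15353}{339985}} = \frac{339985}{15353}$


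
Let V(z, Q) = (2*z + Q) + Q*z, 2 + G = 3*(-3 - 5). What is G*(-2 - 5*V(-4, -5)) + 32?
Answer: 994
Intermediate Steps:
G = -26 (G = -2 + 3*(-3 - 5) = -2 + 3*(-8) = -2 - 24 = -26)
V(z, Q) = Q + 2*z + Q*z (V(z, Q) = (Q + 2*z) + Q*z = Q + 2*z + Q*z)
G*(-2 - 5*V(-4, -5)) + 32 = -26*(-2 - 5*(-5 + 2*(-4) - 5*(-4))) + 32 = -26*(-2 - 5*(-5 - 8 + 20)) + 32 = -26*(-2 - 5*7) + 32 = -26*(-2 - 35) + 32 = -26*(-37) + 32 = 962 + 32 = 994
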